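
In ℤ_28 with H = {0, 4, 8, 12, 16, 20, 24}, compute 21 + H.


21 + H = {21 + h (mod 28) : h ∈ H}
21+0=21, 21+4=25, 21+8=1, 21+12=5, 21+16=9, 21+20=13, 21+24=17
21 + H = {1, 5, 9, 13, 17, 21, 25} = 1 + H

21 + H = {1, 5, 9, 13, 17, 21, 25}


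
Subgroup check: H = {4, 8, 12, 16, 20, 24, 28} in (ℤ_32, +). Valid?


Subgroup test for H = {4, 8, 12, 16, 20, 24, 28} in (ℤ_32, +):
(1) 0 ∈ H? No
(2) Closure: for all a,b ∈ H, (a+b) mod 32 ∈ H? No  [counterexample: 4 + 28 = 0 ∉ H]
(3) Inverses: for all a ∈ H, -a mod 32 ∈ H? Yes

No, H is not a subgroup of ℤ_32


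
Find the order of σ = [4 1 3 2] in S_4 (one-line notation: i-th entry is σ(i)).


Cycle decomposition: (1 4 2)
Cycle lengths: 3
Order = lcm(3) = 3

ord(σ) = 3


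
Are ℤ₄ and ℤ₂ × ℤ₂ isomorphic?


Comparing ℤ₄ and ℤ₂ × ℤ₂:
ℤ₄ has an element of order 4; ℤ₂×ℤ₂ has exponent 2

No, ℤ₄ ≇ ℤ₂ × ℤ₂


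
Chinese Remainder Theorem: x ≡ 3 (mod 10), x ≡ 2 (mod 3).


m₁ = 10, m₂ = 3, gcd = 1, so CRT applies. M = m₁·m₂ = 30
Let M₁ = M/m₁ = 3, M₂ = M/m₂ = 10
Find y₁ ≡ M₁⁻¹ (mod m₁): 3⁻¹ ≡ 7 (mod 10)
Find y₂ ≡ M₂⁻¹ (mod m₂): 10⁻¹ ≡ 1 (mod 3)
x = a₁·M₁·y₁ + a₂·M₂·y₂ = 3·3·7 + 2·10·1 = 83
Reduce mod 30: x ≡ 23
Check: 23 mod 10 = 3 ✓, 23 mod 3 = 2 ✓

x ≡ 23 (mod 30)


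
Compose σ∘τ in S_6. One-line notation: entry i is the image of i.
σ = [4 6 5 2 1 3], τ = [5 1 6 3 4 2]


σ∘τ: apply τ first, then σ
1 →τ 5 →σ 1
2 →τ 1 →σ 4
3 →τ 6 →σ 3
4 →τ 3 →σ 5
5 →τ 4 →σ 2
6 →τ 2 →σ 6

σ∘τ = [1 4 3 5 2 6]


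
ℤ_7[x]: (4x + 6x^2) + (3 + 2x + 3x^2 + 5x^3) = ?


Add coefficients mod 7:
x^0: 0 + 3 = 3 (mod 7)
x^1: 4 + 2 = 6 (mod 7)
x^2: 6 + 3 = 2 (mod 7)
x^3: 0 + 5 = 5 (mod 7)
Result: 3 + 6x + 2x^2 + 5x^3

f + g = 3 + 6x + 2x^2 + 5x^3


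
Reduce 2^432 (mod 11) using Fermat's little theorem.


Fermat's little theorem: if p is prime and gcd(a,p)=1, then a^(p-1) ≡ 1 (mod p)
p = 11 is prime, gcd(2,11) = 1
Reduce exponent: 432 mod 10 = 2
So 2^432 ≡ 2^2 (mod 11)
2^2 mod 11 = 4

2^432 ≡ 4 (mod 11)


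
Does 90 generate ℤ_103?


g generates ℤ_n iff gcd(g, n) = 1
gcd(90, 103) = 1
Since gcd = 1, 90 is a generator.

Yes, 90 generates ℤ_103


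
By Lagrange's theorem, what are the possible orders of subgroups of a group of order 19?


Lagrange's theorem: |H| divides |G|
|G| = 19
Divisors of 19: 1, 19

Possible subgroup orders: {1, 19}


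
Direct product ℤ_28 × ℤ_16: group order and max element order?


|ℤ_28 × ℤ_16| = 28 × 16 = 448
Max element order = lcm(28,16) = 112
Cyclic? No (gcd=4)

|ℤ_28×ℤ_16| = 448, max element order = 112


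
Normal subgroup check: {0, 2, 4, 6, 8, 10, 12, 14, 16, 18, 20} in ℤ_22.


H = {0, 2, 4, 6, 8, 10, 12, 14, 16, 18, 20} in ℤ_22
ℤ_22 is abelian; every subgroup of an abelian group is normal

Yes, normal subgroup


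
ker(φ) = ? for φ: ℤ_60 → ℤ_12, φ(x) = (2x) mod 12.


Kernel = preimage of identity
ker(φ) = {x ∈ ℤ_60 : 2x ≡ 0 (mod 12)}. Since 12 | 60, φ is well-defined. The kernel is the cyclic subgroup ⟨6⟩ of ℤ_60 (order 10), i.e. {0, 6, 12, 18, 24, 30, 36, 42, 48, 54}

ker(φ) = {0, 6, 12, 18, 24, 30, 36, 42, 48, 54}


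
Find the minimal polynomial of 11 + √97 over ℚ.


Let α = 11 + √97. Then α - 11 = √97, so (α - 11)² = 97, giving α² - 22α + 24 = 0. Degree 2 and α ∉ ℚ, so this is the minimal polynomial.

Minimal polynomial: x² - 22x + 24


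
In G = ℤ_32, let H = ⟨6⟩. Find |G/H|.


|⟨6⟩| = n / gcd(6, 32) = 32 / 2 = 16
H is normal (ℤ_32 is abelian).
|G/H| = |G| / |H| = 32 / 16 = 2

|G/H| = 2


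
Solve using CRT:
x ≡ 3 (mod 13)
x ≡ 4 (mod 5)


m₁ = 13, m₂ = 5, gcd = 1, so CRT applies. M = m₁·m₂ = 65
Let M₁ = M/m₁ = 5, M₂ = M/m₂ = 13
Find y₁ ≡ M₁⁻¹ (mod m₁): 5⁻¹ ≡ 8 (mod 13)
Find y₂ ≡ M₂⁻¹ (mod m₂): 13⁻¹ ≡ 2 (mod 5)
x = a₁·M₁·y₁ + a₂·M₂·y₂ = 3·5·8 + 4·13·2 = 224
Reduce mod 65: x ≡ 29
Check: 29 mod 13 = 3 ✓, 29 mod 5 = 4 ✓

x ≡ 29 (mod 65)


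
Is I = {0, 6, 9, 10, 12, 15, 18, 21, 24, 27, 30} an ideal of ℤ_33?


Check ideal conditions for I = {0, 6, 9, 10, 12, 15, 18, 21, 24, 27, 30} in ℤ_33:
(1) I is an additive subgroup? No
(2) For r ∈ ℤ_33 and a ∈ I: r·a ∈ I? No  [counterexample: r=2, a=10, r·a mod 33 = 20 ∉ I]

No, I is not an ideal of ℤ_33


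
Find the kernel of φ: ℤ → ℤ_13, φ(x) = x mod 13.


Kernel = preimage of identity
ker(φ) = {x ∈ ℤ : x ≡ 0 (mod 13)} = 13ℤ = {0, ±13, ±26, ...}

ker(φ) = 13ℤ


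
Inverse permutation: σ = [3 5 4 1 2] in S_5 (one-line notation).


To find σ⁻¹, swap domain and range:
σ(1) = 3 → σ⁻¹(3) = 1
σ(2) = 5 → σ⁻¹(5) = 2
σ(3) = 4 → σ⁻¹(4) = 3
σ(4) = 1 → σ⁻¹(1) = 4
σ(5) = 2 → σ⁻¹(2) = 5

σ⁻¹ = [4 5 1 3 2]


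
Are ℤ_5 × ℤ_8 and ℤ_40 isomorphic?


Comparing ℤ_5 × ℤ_8 and ℤ_40:
gcd(5,8) = 1, so ℤ_5 × ℤ_8 ≅ ℤ_40 (CRT)

Yes, ℤ_5 × ℤ_8 ≅ ℤ_40


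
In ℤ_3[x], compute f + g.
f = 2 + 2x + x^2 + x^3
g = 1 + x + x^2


Add coefficients mod 3:
x^0: 2 + 1 = 0 (mod 3)
x^1: 2 + 1 = 0 (mod 3)
x^2: 1 + 1 = 2 (mod 3)
x^3: 1 + 0 = 1 (mod 3)
Result: 2x^2 + x^3

f + g = 2x^2 + x^3


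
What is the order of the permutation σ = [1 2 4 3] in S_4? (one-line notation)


Cycle decomposition: (3 4)
Cycle lengths: 2
Order = lcm(2) = 2

ord(σ) = 2


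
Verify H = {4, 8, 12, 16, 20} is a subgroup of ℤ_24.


Subgroup test for H = {4, 8, 12, 16, 20} in (ℤ_24, +):
(1) 0 ∈ H? No
(2) Closure: for all a,b ∈ H, (a+b) mod 24 ∈ H? No  [counterexample: 4 + 20 = 0 ∉ H]
(3) Inverses: for all a ∈ H, -a mod 24 ∈ H? Yes

No, H is not a subgroup of ℤ_24


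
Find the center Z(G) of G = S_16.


Z(G) = {g ∈ G | gx = xg for all x ∈ G}
S_n is non-abelian for n ≥ 3; Z(S_16) is trivial

Z(S_16) = {e}


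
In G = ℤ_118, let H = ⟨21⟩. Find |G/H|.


|⟨21⟩| = n / gcd(21, 118) = 118 / 1 = 118
H is normal (ℤ_118 is abelian).
|G/H| = |G| / |H| = 118 / 118 = 1

|G/H| = 1


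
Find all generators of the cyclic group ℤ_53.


g generates ℤ_n iff gcd(g,n) = 1
Prime factors of 53: 53
Generators are g ∈ {1,...,52} not divisible by any of these primes.
Generators: {1, 2, 3, 4, 5, 6, 7, 8, 9, 10, 11, 12, 13, 14, 15, 16, 17, 18, 19, 20, 21, 22, 23, 24, 25, 26, 27, 28, 29, 30, 31, 32, 33, 34, 35, 36, 37, 38, 39, 40, 41, 42, 43, 44, 45, 46, 47, 48, 49, 50, 51, 52}
Number of generators = φ(53) = 52

Generators of ℤ_53 = {1, 2, 3, 4, 5, 6, 7, 8, 9, 10, 11, 12, 13, 14, 15, 16, 17, 18, 19, 20, 21, 22, 23, 24, 25, 26, 27, 28, 29, 30, 31, 32, 33, 34, 35, 36, 37, 38, 39, 40, 41, 42, 43, 44, 45, 46, 47, 48, 49, 50, 51, 52}


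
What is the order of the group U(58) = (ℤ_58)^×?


U(n) is the group of units mod n; |U(n)| = φ(n)
|U(58)| = φ(58) = 28

|U(58) = (ℤ_58)^×| = 28


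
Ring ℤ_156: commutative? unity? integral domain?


ℤ_156 is a commutative ring with unity 1; 156 = 2×78 is composite, so 2·78 ≡ 0 gives zero divisors (not an integral domain)
Commutative: Yes
Integral domain: No
Has unity: Yes

ℤ_156: Commutative=Yes, Unity=Yes


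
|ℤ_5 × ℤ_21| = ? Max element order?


|ℤ_5 × ℤ_21| = 5 × 21 = 105
Max element order = lcm(5,21) = 105
Cyclic? Yes (gcd=1)

|ℤ_5×ℤ_21| = 105, max element order = 105


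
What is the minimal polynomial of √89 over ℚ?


√89 satisfies x² - 89 = 0, irreducible over ℚ since 89 is squarefree

Minimal polynomial: x² - 89


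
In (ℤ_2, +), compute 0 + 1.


Operation: addition mod 2
0 + 1 = (a + b) mod 2 with a = 0, b = 1

0 + 1 = 1


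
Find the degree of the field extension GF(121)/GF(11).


GF(121) = GF(11^2), so the extension degree is 2

[GF(121)/GF(11)] = 2


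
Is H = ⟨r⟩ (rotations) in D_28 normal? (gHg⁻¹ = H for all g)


H = ⟨r⟩ (rotations) in D_28
The rotation subgroup ⟨r⟩ has index 2 in D_28, so it is normal

Yes, normal subgroup


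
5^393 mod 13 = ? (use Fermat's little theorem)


Fermat's little theorem: if p is prime and gcd(a,p)=1, then a^(p-1) ≡ 1 (mod p)
p = 13 is prime, gcd(5,13) = 1
Reduce exponent: 393 mod 12 = 9
So 5^393 ≡ 5^9 (mod 13)
5^9 mod 13 = 5

5^393 ≡ 5 (mod 13)


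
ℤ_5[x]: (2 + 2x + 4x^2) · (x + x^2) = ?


Expand and collect like terms; reduce coefficients mod 5:
x^0: 2·0 = 0 ≡ 0 (mod 5)
x^1: 2·1 + 2·0 = 2 ≡ 2 (mod 5)
x^2: 2·1 + 2·1 + 4·0 = 4 ≡ 4 (mod 5)
x^3: 2·1 + 4·1 = 6 ≡ 1 (mod 5)
x^4: 4·1 = 4 ≡ 4 (mod 5)
Result: 2x + 4x^2 + x^3 + 4x^4

f · g = 2x + 4x^2 + x^3 + 4x^4


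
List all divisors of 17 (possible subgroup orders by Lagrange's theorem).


Lagrange's theorem: |H| divides |G|
|G| = 17
Divisors of 17: 1, 17

Possible subgroup orders: {1, 17}


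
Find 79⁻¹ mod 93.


Use the extended Euclidean algorithm to write 1 = 79·s + 93·t; then s mod 93 is the inverse.
Euclidean algorithm:
  79 = 0·93 + 79
  93 = 1·79 + 14
  79 = 5·14 + 9
  14 = 1·9 + 5
  9 = 1·5 + 4
  5 = 1·4 + 1
  4 = 4·1 + 0
gcd(79,93) = 1
Back-substitution gives: 79·(-20) + 93·(17) = 1
So 79⁻¹ ≡ -20 ≡ 73 (mod 93)
Check: 79 × 73 = 5767 ≡ 1 (mod 93) ✓

79⁻¹ ≡ 73 (mod 93)


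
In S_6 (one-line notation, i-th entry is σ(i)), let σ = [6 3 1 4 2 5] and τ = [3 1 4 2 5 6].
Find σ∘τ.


σ∘τ: apply τ first, then σ
1 →τ 3 →σ 1
2 →τ 1 →σ 6
3 →τ 4 →σ 4
4 →τ 2 →σ 3
5 →τ 5 →σ 2
6 →τ 6 →σ 5

σ∘τ = [1 6 4 3 2 5]


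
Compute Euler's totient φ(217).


Factor n: 217 = 7 × 31
φ(n) = n · ∏(1 - 1/p) over distinct primes p | n
φ(217) = 217 · (1 - 1/7) · (1 - 1/31) = 180

φ(217) = 180


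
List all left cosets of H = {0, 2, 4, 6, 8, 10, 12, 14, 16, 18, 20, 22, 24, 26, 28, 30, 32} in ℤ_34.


H = {0, 2, 4, 6, 8, 10, 12, 14, 16, 18, 20, 22, 24, 26, 28, 30, 32}, |H| = 17
Number of cosets = |G|/|H| = 34/17 = 2
0 + H = {0, 2, 4, 6, 8, 10, 12, 14, 16, 18, 20, 22, 24, 26, 28, 30, 32}
1 + H = {1, 3, 5, 7, 9, 11, 13, 15, 17, 19, 21, 23, 25, 27, 29, 31, 33}

Cosets: 0+H={0,2,4,6,8,10,12,14,16,18,20,22,24,26,28,30,32}; 1+H={1,3,5,7,9,11,13,15,17,19,21,23,25,27,29,31,33}


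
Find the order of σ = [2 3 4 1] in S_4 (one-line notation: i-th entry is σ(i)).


Cycle decomposition: (1 2 3 4)
Cycle lengths: 4
Order = lcm(4) = 4

ord(σ) = 4


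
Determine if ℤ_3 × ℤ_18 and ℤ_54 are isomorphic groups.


Comparing ℤ_3 × ℤ_18 and ℤ_54:
gcd(3,18) = 3 ≠ 1. Max element order in ℤ_3×ℤ_18 is lcm(3,18) = 18 < 54, so it has no element of order 54

No, ℤ_3 × ℤ_18 ≇ ℤ_54


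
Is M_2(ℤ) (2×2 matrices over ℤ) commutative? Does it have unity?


Matrix multiplication is non-commutative for n ≥ 2; the identity matrix I is the unity; singular matrices give zero divisors, so not an integral domain
Commutative: No
Integral domain: No
Has unity: Yes

M_2(ℤ) (2×2 matrices over ℤ): Commutative=No, Unity=Yes


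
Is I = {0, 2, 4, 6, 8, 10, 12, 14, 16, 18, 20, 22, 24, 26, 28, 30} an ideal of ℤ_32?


Check ideal conditions for I = {0, 2, 4, 6, 8, 10, 12, 14, 16, 18, 20, 22, 24, 26, 28, 30} in ℤ_32:
(1) I is an additive subgroup? Yes
(2) For r ∈ ℤ_32 and a ∈ I: r·a ∈ I? Yes

Yes, I is an ideal of ℤ_32


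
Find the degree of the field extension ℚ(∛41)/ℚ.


∛41 has minimal polynomial x³ - 41 (irreducible over ℚ since 41 is not a perfect cube)

[ℚ(∛41)/ℚ] = 3


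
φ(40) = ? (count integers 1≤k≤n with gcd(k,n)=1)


Factor n: 40 = 2^3 × 5
φ(n) = n · ∏(1 - 1/p) over distinct primes p | n
φ(40) = 40 · (1 - 1/2) · (1 - 1/5) = 16

φ(40) = 16


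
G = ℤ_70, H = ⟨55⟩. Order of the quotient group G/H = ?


|⟨55⟩| = n / gcd(55, 70) = 70 / 5 = 14
H is normal (ℤ_70 is abelian).
|G/H| = |G| / |H| = 70 / 14 = 5

|G/H| = 5


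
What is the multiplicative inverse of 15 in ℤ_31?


Use the extended Euclidean algorithm to write 1 = 15·s + 31·t; then s mod 31 is the inverse.
Euclidean algorithm:
  15 = 0·31 + 15
  31 = 2·15 + 1
  15 = 15·1 + 0
gcd(15,31) = 1
Back-substitution gives: 15·(-2) + 31·(1) = 1
So 15⁻¹ ≡ -2 ≡ 29 (mod 31)
Check: 15 × 29 = 435 ≡ 1 (mod 31) ✓

15⁻¹ ≡ 29 (mod 31)


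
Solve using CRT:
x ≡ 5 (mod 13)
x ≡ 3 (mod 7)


m₁ = 13, m₂ = 7, gcd = 1, so CRT applies. M = m₁·m₂ = 91
Let M₁ = M/m₁ = 7, M₂ = M/m₂ = 13
Find y₁ ≡ M₁⁻¹ (mod m₁): 7⁻¹ ≡ 2 (mod 13)
Find y₂ ≡ M₂⁻¹ (mod m₂): 13⁻¹ ≡ 6 (mod 7)
x = a₁·M₁·y₁ + a₂·M₂·y₂ = 5·7·2 + 3·13·6 = 304
Reduce mod 91: x ≡ 31
Check: 31 mod 13 = 5 ✓, 31 mod 7 = 3 ✓

x ≡ 31 (mod 91)


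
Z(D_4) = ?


Z(G) = {g ∈ G | gx = xg for all x ∈ G}
For even n, Z(D_n) = {e, r^(n/2)}: the 180° rotation r^2 commutes with every reflection and rotation

Z(D_4) = {e, r^2}


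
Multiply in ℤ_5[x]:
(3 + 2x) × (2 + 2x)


Expand and collect like terms; reduce coefficients mod 5:
x^0: 3·2 = 6 ≡ 1 (mod 5)
x^1: 3·2 + 2·2 = 10 ≡ 0 (mod 5)
x^2: 2·2 = 4 ≡ 4 (mod 5)
Result: 1 + 4x^2

f · g = 1 + 4x^2


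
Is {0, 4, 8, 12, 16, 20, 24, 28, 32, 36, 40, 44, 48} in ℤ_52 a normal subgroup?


H = {0, 4, 8, 12, 16, 20, 24, 28, 32, 36, 40, 44, 48} in ℤ_52
ℤ_52 is abelian; every subgroup of an abelian group is normal

Yes, normal subgroup


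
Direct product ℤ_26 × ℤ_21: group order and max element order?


|ℤ_26 × ℤ_21| = 26 × 21 = 546
Max element order = lcm(26,21) = 546
Cyclic? Yes (gcd=1)

|ℤ_26×ℤ_21| = 546, max element order = 546


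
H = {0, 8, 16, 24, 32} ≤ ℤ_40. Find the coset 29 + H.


29 + H = {29 + h (mod 40) : h ∈ H}
29+0=29, 29+8=37, 29+16=5, 29+24=13, 29+32=21
29 + H = {5, 13, 21, 29, 37} = 5 + H

29 + H = {5, 13, 21, 29, 37}


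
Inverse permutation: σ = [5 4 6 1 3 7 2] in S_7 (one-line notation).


To find σ⁻¹, swap domain and range:
σ(1) = 5 → σ⁻¹(5) = 1
σ(2) = 4 → σ⁻¹(4) = 2
σ(3) = 6 → σ⁻¹(6) = 3
σ(4) = 1 → σ⁻¹(1) = 4
σ(5) = 3 → σ⁻¹(3) = 5
σ(6) = 7 → σ⁻¹(7) = 6
σ(7) = 2 → σ⁻¹(2) = 7

σ⁻¹ = [4 7 5 2 1 3 6]


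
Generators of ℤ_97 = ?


g generates ℤ_n iff gcd(g,n) = 1
Prime factors of 97: 97
Generators are g ∈ {1,...,96} not divisible by any of these primes.
Generators: {1, 2, 3, 4, 5, 6, 7, 8, 9, 10, 11, 12, 13, 14, 15, 16, 17, 18, 19, 20, 21, 22, 23, 24, 25, 26, 27, 28, 29, 30, 31, 32, 33, 34, 35, 36, 37, 38, 39, 40, 41, 42, 43, 44, 45, 46, 47, 48, 49, 50, 51, 52, 53, 54, 55, 56, 57, 58, 59, 60, 61, 62, 63, 64, 65, 66, 67, 68, 69, 70, 71, 72, 73, 74, 75, 76, 77, 78, 79, 80, 81, 82, 83, 84, 85, 86, 87, 88, 89, 90, 91, 92, 93, 94, 95, 96}
Number of generators = φ(97) = 96

Generators of ℤ_97 = {1, 2, 3, 4, 5, 6, 7, 8, 9, 10, 11, 12, 13, 14, 15, 16, 17, 18, 19, 20, 21, 22, 23, 24, 25, 26, 27, 28, 29, 30, 31, 32, 33, 34, 35, 36, 37, 38, 39, 40, 41, 42, 43, 44, 45, 46, 47, 48, 49, 50, 51, 52, 53, 54, 55, 56, 57, 58, 59, 60, 61, 62, 63, 64, 65, 66, 67, 68, 69, 70, 71, 72, 73, 74, 75, 76, 77, 78, 79, 80, 81, 82, 83, 84, 85, 86, 87, 88, 89, 90, 91, 92, 93, 94, 95, 96}


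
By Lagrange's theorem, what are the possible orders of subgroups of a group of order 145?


Lagrange's theorem: |H| divides |G|
|G| = 145
Divisors of 145: 1, 5, 29, 145

Possible subgroup orders: {1, 5, 29, 145}


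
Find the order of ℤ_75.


ℤ_n has n elements.

|ℤ_75| = 75


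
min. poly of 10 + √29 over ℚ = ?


Let α = 10 + √29. Then α - 10 = √29, so (α - 10)² = 29, giving α² - 20α + 71 = 0. Degree 2 and α ∉ ℚ, so this is the minimal polynomial.

Minimal polynomial: x² - 20x + 71


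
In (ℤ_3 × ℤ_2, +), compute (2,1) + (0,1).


Operation: componentwise addition mod (3, 2)
(2,1) + (0,1) = ((a₁+b₁) mod 3, (a₂+b₂) mod 2) with a = (2,1), b = (0,1)

(2,1) + (0,1) = (2,0)


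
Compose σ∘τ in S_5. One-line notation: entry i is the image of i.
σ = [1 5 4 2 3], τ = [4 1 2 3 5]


σ∘τ: apply τ first, then σ
1 →τ 4 →σ 2
2 →τ 1 →σ 1
3 →τ 2 →σ 5
4 →τ 3 →σ 4
5 →τ 5 →σ 3

σ∘τ = [2 1 5 4 3]


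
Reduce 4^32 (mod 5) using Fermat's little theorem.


Fermat's little theorem: if p is prime and gcd(a,p)=1, then a^(p-1) ≡ 1 (mod p)
p = 5 is prime, gcd(4,5) = 1
Reduce exponent: 32 mod 4 = 0
So 4^32 ≡ 4^0 (mod 5)
4^0 = 1

4^32 ≡ 1 (mod 5)


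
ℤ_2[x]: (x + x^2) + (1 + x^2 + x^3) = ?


Add coefficients mod 2:
x^0: 0 + 1 = 1 (mod 2)
x^1: 1 + 0 = 1 (mod 2)
x^2: 1 + 1 = 0 (mod 2)
x^3: 0 + 1 = 1 (mod 2)
Result: 1 + x + x^3

f + g = 1 + x + x^3


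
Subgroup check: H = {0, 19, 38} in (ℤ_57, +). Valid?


Subgroup test for H = {0, 19, 38} in (ℤ_57, +):
(1) 0 ∈ H? Yes
(2) Closure: for all a,b ∈ H, (a+b) mod 57 ∈ H? Yes
(3) Inverses: for all a ∈ H, -a mod 57 ∈ H? Yes

Yes, H is a subgroup of ℤ_57


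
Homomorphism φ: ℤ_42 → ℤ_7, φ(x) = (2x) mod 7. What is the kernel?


Kernel = preimage of identity
ker(φ) = {x ∈ ℤ_42 : 2x ≡ 0 (mod 7)}. Since 7 | 42, φ is well-defined. The kernel is the cyclic subgroup ⟨7⟩ of ℤ_42 (order 6), i.e. {0, 7, 14, 21, 28, 35}

ker(φ) = {0, 7, 14, 21, 28, 35}


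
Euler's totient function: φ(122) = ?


Factor n: 122 = 2 × 61
φ(n) = n · ∏(1 - 1/p) over distinct primes p | n
φ(122) = 122 · (1 - 1/2) · (1 - 1/61) = 60

φ(122) = 60


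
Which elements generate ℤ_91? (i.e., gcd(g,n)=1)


g generates ℤ_n iff gcd(g,n) = 1
Prime factors of 91: 7, 13
Generators are g ∈ {1,...,90} not divisible by any of these primes.
Generators: {1, 2, 3, 4, 5, 6, 8, 9, 10, 11, 12, 15, 16, 17, 18, 19, 20, 22, 23, 24, 25, 27, 29, 30, 31, 32, 33, 34, 36, 37, 38, 40, 41, 43, 44, 45, 46, 47, 48, 50, 51, 53, 54, 55, 57, 58, 59, 60, 61, 62, 64, 66, 67, 68, 69, 71, 72, 73, 74, 75, 76, 79, 80, 81, 82, 83, 85, 86, 87, 88, 89, 90}
Number of generators = φ(91) = 72

Generators of ℤ_91 = {1, 2, 3, 4, 5, 6, 8, 9, 10, 11, 12, 15, 16, 17, 18, 19, 20, 22, 23, 24, 25, 27, 29, 30, 31, 32, 33, 34, 36, 37, 38, 40, 41, 43, 44, 45, 46, 47, 48, 50, 51, 53, 54, 55, 57, 58, 59, 60, 61, 62, 64, 66, 67, 68, 69, 71, 72, 73, 74, 75, 76, 79, 80, 81, 82, 83, 85, 86, 87, 88, 89, 90}


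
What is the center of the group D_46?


Z(G) = {g ∈ G | gx = xg for all x ∈ G}
For even n, Z(D_n) = {e, r^(n/2)}: the 180° rotation r^23 commutes with every reflection and rotation

Z(D_46) = {e, r^23}


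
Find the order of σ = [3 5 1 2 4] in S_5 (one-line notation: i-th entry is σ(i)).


Cycle decomposition: (1 3) (2 5 4)
Cycle lengths: 2, 3
Order = lcm(2, 3) = 6

ord(σ) = 6


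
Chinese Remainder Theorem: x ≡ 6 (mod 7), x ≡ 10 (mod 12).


m₁ = 7, m₂ = 12, gcd = 1, so CRT applies. M = m₁·m₂ = 84
Let M₁ = M/m₁ = 12, M₂ = M/m₂ = 7
Find y₁ ≡ M₁⁻¹ (mod m₁): 12⁻¹ ≡ 3 (mod 7)
Find y₂ ≡ M₂⁻¹ (mod m₂): 7⁻¹ ≡ 7 (mod 12)
x = a₁·M₁·y₁ + a₂·M₂·y₂ = 6·12·3 + 10·7·7 = 706
Reduce mod 84: x ≡ 34
Check: 34 mod 7 = 6 ✓, 34 mod 12 = 10 ✓

x ≡ 34 (mod 84)


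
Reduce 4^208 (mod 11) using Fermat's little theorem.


Fermat's little theorem: if p is prime and gcd(a,p)=1, then a^(p-1) ≡ 1 (mod p)
p = 11 is prime, gcd(4,11) = 1
Reduce exponent: 208 mod 10 = 8
So 4^208 ≡ 4^8 (mod 11)
4^8 mod 11 = 9

4^208 ≡ 9 (mod 11)


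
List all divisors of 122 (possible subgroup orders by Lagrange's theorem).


Lagrange's theorem: |H| divides |G|
|G| = 122
Divisors of 122: 1, 2, 61, 122

Possible subgroup orders: {1, 2, 61, 122}


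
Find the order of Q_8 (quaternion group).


Q_8 = {±1, ±i, ±j, ±k}
|Q_8| = 8

|Q_8 (quaternion group)| = 8


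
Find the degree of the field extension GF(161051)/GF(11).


GF(161051) = GF(11^5), so the extension degree is 5

[GF(161051)/GF(11)] = 5


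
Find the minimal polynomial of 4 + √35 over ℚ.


Let α = 4 + √35. Then α - 4 = √35, so (α - 4)² = 35, giving α² - 8α - 19 = 0. Degree 2 and α ∉ ℚ, so this is the minimal polynomial.

Minimal polynomial: x² - 8x - 19


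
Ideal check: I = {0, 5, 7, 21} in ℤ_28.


Check ideal conditions for I = {0, 5, 7, 21} in ℤ_28:
(1) I is an additive subgroup? No
(2) For r ∈ ℤ_28 and a ∈ I: r·a ∈ I? No  [counterexample: r=2, a=5, r·a mod 28 = 10 ∉ I]

No, I is not an ideal of ℤ_28


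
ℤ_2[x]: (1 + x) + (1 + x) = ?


Add coefficients mod 2:
x^0: 1 + 1 = 0 (mod 2)
x^1: 1 + 1 = 0 (mod 2)
Result: 0

f + g = 0


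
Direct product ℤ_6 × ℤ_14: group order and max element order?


|ℤ_6 × ℤ_14| = 6 × 14 = 84
Max element order = lcm(6,14) = 42
Cyclic? No (gcd=2)

|ℤ_6×ℤ_14| = 84, max element order = 42


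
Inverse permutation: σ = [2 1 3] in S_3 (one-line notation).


To find σ⁻¹, swap domain and range:
σ(1) = 2 → σ⁻¹(2) = 1
σ(2) = 1 → σ⁻¹(1) = 2
σ(3) = 3 → σ⁻¹(3) = 3

σ⁻¹ = [2 1 3]


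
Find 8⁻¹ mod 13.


Use the extended Euclidean algorithm to write 1 = 8·s + 13·t; then s mod 13 is the inverse.
Euclidean algorithm:
  8 = 0·13 + 8
  13 = 1·8 + 5
  8 = 1·5 + 3
  5 = 1·3 + 2
  3 = 1·2 + 1
  2 = 2·1 + 0
gcd(8,13) = 1
Back-substitution gives: 8·(5) + 13·(-3) = 1
So 8⁻¹ ≡ 5 ≡ 5 (mod 13)
Check: 8 × 5 = 40 ≡ 1 (mod 13) ✓

8⁻¹ ≡ 5 (mod 13)


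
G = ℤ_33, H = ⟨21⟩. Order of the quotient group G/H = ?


|⟨21⟩| = n / gcd(21, 33) = 33 / 3 = 11
H is normal (ℤ_33 is abelian).
|G/H| = |G| / |H| = 33 / 11 = 3

|G/H| = 3


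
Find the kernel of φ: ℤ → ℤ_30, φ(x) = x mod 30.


Kernel = preimage of identity
ker(φ) = {x ∈ ℤ : x ≡ 0 (mod 30)} = 30ℤ = {0, ±30, ±60, ...}

ker(φ) = 30ℤ


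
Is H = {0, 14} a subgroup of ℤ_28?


Subgroup test for H = {0, 14} in (ℤ_28, +):
(1) 0 ∈ H? Yes
(2) Closure: for all a,b ∈ H, (a+b) mod 28 ∈ H? Yes
(3) Inverses: for all a ∈ H, -a mod 28 ∈ H? Yes

Yes, H is a subgroup of ℤ_28


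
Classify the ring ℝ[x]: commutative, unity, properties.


Polynomial ring over ℝ (an integral domain) is a commutative integral domain with unity 1
Commutative: Yes
Integral domain: Yes
Has unity: Yes

ℝ[x]: Commutative=Yes, Unity=Yes


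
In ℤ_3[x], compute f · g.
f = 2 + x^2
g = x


Expand and collect like terms; reduce coefficients mod 3:
x^0: 2·0 = 0 ≡ 0 (mod 3)
x^1: 2·1 + 0·0 = 2 ≡ 2 (mod 3)
x^2: 0·1 + 1·0 = 0 ≡ 0 (mod 3)
x^3: 1·1 = 1 ≡ 1 (mod 3)
Result: 2x + x^3

f · g = 2x + x^3


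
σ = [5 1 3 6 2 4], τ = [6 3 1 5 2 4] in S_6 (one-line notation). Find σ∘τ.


σ∘τ: apply τ first, then σ
1 →τ 6 →σ 4
2 →τ 3 →σ 3
3 →τ 1 →σ 5
4 →τ 5 →σ 2
5 →τ 2 →σ 1
6 →τ 4 →σ 6

σ∘τ = [4 3 5 2 1 6]


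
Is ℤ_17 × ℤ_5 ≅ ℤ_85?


Comparing ℤ_17 × ℤ_5 and ℤ_85:
gcd(17,5) = 1, so ℤ_17 × ℤ_5 ≅ ℤ_85 (CRT)

Yes, ℤ_17 × ℤ_5 ≅ ℤ_85


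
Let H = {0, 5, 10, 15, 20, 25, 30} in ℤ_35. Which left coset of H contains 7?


7 + H = {7 + h (mod 35) : h ∈ H}
7+0=7, 7+5=12, 7+10=17, 7+15=22, 7+20=27, 7+25=32, 7+30=2
7 + H = {2, 7, 12, 17, 22, 27, 32} = 2 + H

7 + H = {2, 7, 12, 17, 22, 27, 32}


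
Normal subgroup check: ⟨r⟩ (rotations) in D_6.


H = ⟨r⟩ (rotations) in D_6
The rotation subgroup ⟨r⟩ has index 2 in D_6, so it is normal

Yes, normal subgroup


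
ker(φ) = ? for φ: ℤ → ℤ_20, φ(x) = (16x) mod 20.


Kernel = preimage of identity
ker(φ) = {x ∈ ℤ : 16x ≡ 0 (mod 20)}. gcd(16,20) = 4, so 16x ≡ 0 (mod 20) ⟺ x ≡ 0 (mod 20/4 = 5). Hence ker(φ) = 5ℤ

ker(φ) = 5ℤ


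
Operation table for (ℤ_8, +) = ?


Elements: {0, 1, 2, 3, 4, 5, 6, 7}
Operation: addition mod 8
Entry (a, b) = (a + b) mod 8

Cayley table:
  | 0 | 1 | 2 | 3 | 4 | 5 | 6 | 7
0 | 0 | 1 | 2 | 3 | 4 | 5 | 6 | 7
1 | 1 | 2 | 3 | 4 | 5 | 6 | 7 | 0
2 | 2 | 3 | 4 | 5 | 6 | 7 | 0 | 1
3 | 3 | 4 | 5 | 6 | 7 | 0 | 1 | 2
4 | 4 | 5 | 6 | 7 | 0 | 1 | 2 | 3
5 | 5 | 6 | 7 | 0 | 1 | 2 | 3 | 4
6 | 6 | 7 | 0 | 1 | 2 | 3 | 4 | 5
7 | 7 | 0 | 1 | 2 | 3 | 4 | 5 | 6


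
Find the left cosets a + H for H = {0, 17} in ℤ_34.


H = {0, 17}, |H| = 2
Number of cosets = |G|/|H| = 34/2 = 17
0 + H = {0, 17}
1 + H = {1, 18}
2 + H = {2, 19}
3 + H = {3, 20}
4 + H = {4, 21}
5 + H = {5, 22}
6 + H = {6, 23}
7 + H = {7, 24}
8 + H = {8, 25}
9 + H = {9, 26}
10 + H = {10, 27}
11 + H = {11, 28}
12 + H = {12, 29}
13 + H = {13, 30}
14 + H = {14, 31}
15 + H = {15, 32}
16 + H = {16, 33}

Cosets: 0+H={0,17}; 1+H={1,18}; 2+H={2,19}; 3+H={3,20}; 4+H={4,21}; 5+H={5,22}; 6+H={6,23}; 7+H={7,24}; 8+H={8,25}; 9+H={9,26}; 10+H={10,27}; 11+H={11,28}; 12+H={12,29}; 13+H={13,30}; 14+H={14,31}; 15+H={15,32}; 16+H={16,33}


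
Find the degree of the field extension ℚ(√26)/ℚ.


√26 has minimal polynomial x² - 26 (irreducible over ℚ since 26 is squarefree)

[ℚ(√26)/ℚ] = 2


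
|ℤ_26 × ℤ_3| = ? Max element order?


|ℤ_26 × ℤ_3| = 26 × 3 = 78
Max element order = lcm(26,3) = 78
Cyclic? Yes (gcd=1)

|ℤ_26×ℤ_3| = 78, max element order = 78


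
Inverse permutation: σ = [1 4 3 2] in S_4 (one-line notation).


To find σ⁻¹, swap domain and range:
σ(1) = 1 → σ⁻¹(1) = 1
σ(2) = 4 → σ⁻¹(4) = 2
σ(3) = 3 → σ⁻¹(3) = 3
σ(4) = 2 → σ⁻¹(2) = 4

σ⁻¹ = [1 4 3 2]


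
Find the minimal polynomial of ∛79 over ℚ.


∛79 satisfies x³ - 79 = 0, irreducible over ℚ (no rational root; 79 is not a perfect cube)

Minimal polynomial: x³ - 79


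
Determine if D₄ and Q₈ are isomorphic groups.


Comparing D₄ and Q₈:
D₄ has 5 elements of order 2; Q₈ has only 1

No, D₄ ≇ Q₈


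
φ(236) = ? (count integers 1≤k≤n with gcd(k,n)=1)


Factor n: 236 = 2^2 × 59
φ(n) = n · ∏(1 - 1/p) over distinct primes p | n
φ(236) = 236 · (1 - 1/2) · (1 - 1/59) = 116

φ(236) = 116


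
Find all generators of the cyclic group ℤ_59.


g generates ℤ_n iff gcd(g,n) = 1
Prime factors of 59: 59
Generators are g ∈ {1,...,58} not divisible by any of these primes.
Generators: {1, 2, 3, 4, 5, 6, 7, 8, 9, 10, 11, 12, 13, 14, 15, 16, 17, 18, 19, 20, 21, 22, 23, 24, 25, 26, 27, 28, 29, 30, 31, 32, 33, 34, 35, 36, 37, 38, 39, 40, 41, 42, 43, 44, 45, 46, 47, 48, 49, 50, 51, 52, 53, 54, 55, 56, 57, 58}
Number of generators = φ(59) = 58

Generators of ℤ_59 = {1, 2, 3, 4, 5, 6, 7, 8, 9, 10, 11, 12, 13, 14, 15, 16, 17, 18, 19, 20, 21, 22, 23, 24, 25, 26, 27, 28, 29, 30, 31, 32, 33, 34, 35, 36, 37, 38, 39, 40, 41, 42, 43, 44, 45, 46, 47, 48, 49, 50, 51, 52, 53, 54, 55, 56, 57, 58}


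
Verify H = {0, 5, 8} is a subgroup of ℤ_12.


Subgroup test for H = {0, 5, 8} in (ℤ_12, +):
(1) 0 ∈ H? Yes
(2) Closure: for all a,b ∈ H, (a+b) mod 12 ∈ H? No  [counterexample: 5 + 5 = 10 ∉ H]
(3) Inverses: for all a ∈ H, -a mod 12 ∈ H? No

No, H is not a subgroup of ℤ_12


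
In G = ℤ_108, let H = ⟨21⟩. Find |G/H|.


|⟨21⟩| = n / gcd(21, 108) = 108 / 3 = 36
H is normal (ℤ_108 is abelian).
|G/H| = |G| / |H| = 108 / 36 = 3

|G/H| = 3


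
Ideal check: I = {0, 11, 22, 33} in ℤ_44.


Check ideal conditions for I = {0, 11, 22, 33} in ℤ_44:
(1) I is an additive subgroup? Yes
(2) For r ∈ ℤ_44 and a ∈ I: r·a ∈ I? Yes

Yes, I is an ideal of ℤ_44


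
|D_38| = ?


|D_n| = 2n (n rotations and n reflections)
|D_38| = 2×38 = 76

|D_38| = 76


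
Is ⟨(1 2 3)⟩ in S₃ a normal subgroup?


H = ⟨(1 2 3)⟩ in S₃
⟨(1 2 3)⟩ has order 3 and index 2 in S₃; index-2 subgroups are normal

Yes, normal subgroup


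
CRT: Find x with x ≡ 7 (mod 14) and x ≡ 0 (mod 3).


m₁ = 14, m₂ = 3, gcd = 1, so CRT applies. M = m₁·m₂ = 42
Let M₁ = M/m₁ = 3, M₂ = M/m₂ = 14
Find y₁ ≡ M₁⁻¹ (mod m₁): 3⁻¹ ≡ 5 (mod 14)
Find y₂ ≡ M₂⁻¹ (mod m₂): 14⁻¹ ≡ 2 (mod 3)
x = a₁·M₁·y₁ + a₂·M₂·y₂ = 7·3·5 + 0·14·2 = 105
Reduce mod 42: x ≡ 21
Check: 21 mod 14 = 7 ✓, 21 mod 3 = 0 ✓

x ≡ 21 (mod 42)


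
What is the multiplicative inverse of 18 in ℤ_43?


Use the extended Euclidean algorithm to write 1 = 18·s + 43·t; then s mod 43 is the inverse.
Euclidean algorithm:
  18 = 0·43 + 18
  43 = 2·18 + 7
  18 = 2·7 + 4
  7 = 1·4 + 3
  4 = 1·3 + 1
  3 = 3·1 + 0
gcd(18,43) = 1
Back-substitution gives: 18·(12) + 43·(-5) = 1
So 18⁻¹ ≡ 12 ≡ 12 (mod 43)
Check: 18 × 12 = 216 ≡ 1 (mod 43) ✓

18⁻¹ ≡ 12 (mod 43)


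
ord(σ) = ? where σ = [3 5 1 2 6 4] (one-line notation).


Cycle decomposition: (1 3) (2 5 6 4)
Cycle lengths: 2, 4
Order = lcm(2, 4) = 4

ord(σ) = 4


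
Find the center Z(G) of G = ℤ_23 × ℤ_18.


Z(G) = {g ∈ G | gx = xg for all x ∈ G}
Direct product of abelian groups is abelian, so Z(G) = G

Z(ℤ_23 × ℤ_18) = ℤ_23 × ℤ_18


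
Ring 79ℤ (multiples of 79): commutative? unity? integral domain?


79ℤ is a commutative ring under +,× but has no multiplicative identity (1 ∉ 79ℤ); it has no zero divisors, but without unity it is not an integral domain
Commutative: Yes
Integral domain: No
Has unity: No

79ℤ (multiples of 79): Commutative=Yes, Unity=No


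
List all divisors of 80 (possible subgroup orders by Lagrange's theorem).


Lagrange's theorem: |H| divides |G|
|G| = 80
Divisors of 80: 1, 2, 4, 5, 8, 10, 16, 20, 40, 80

Possible subgroup orders: {1, 2, 4, 5, 8, 10, 16, 20, 40, 80}


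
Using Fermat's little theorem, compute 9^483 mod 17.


Fermat's little theorem: if p is prime and gcd(a,p)=1, then a^(p-1) ≡ 1 (mod p)
p = 17 is prime, gcd(9,17) = 1
Reduce exponent: 483 mod 16 = 3
So 9^483 ≡ 9^3 (mod 17)
9^3 mod 17 = 15

9^483 ≡ 15 (mod 17)


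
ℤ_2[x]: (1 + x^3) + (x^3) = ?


Add coefficients mod 2:
x^0: 1 + 0 = 1 (mod 2)
x^1: 0 + 0 = 0 (mod 2)
x^2: 0 + 0 = 0 (mod 2)
x^3: 1 + 1 = 0 (mod 2)
Result: 1

f + g = 1


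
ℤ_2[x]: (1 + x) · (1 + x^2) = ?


Expand and collect like terms; reduce coefficients mod 2:
x^0: 1·1 = 1 ≡ 1 (mod 2)
x^1: 1·0 + 1·1 = 1 ≡ 1 (mod 2)
x^2: 1·1 + 1·0 = 1 ≡ 1 (mod 2)
x^3: 1·1 = 1 ≡ 1 (mod 2)
Result: 1 + x + x^2 + x^3

f · g = 1 + x + x^2 + x^3


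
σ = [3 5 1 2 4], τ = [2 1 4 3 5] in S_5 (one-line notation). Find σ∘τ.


σ∘τ: apply τ first, then σ
1 →τ 2 →σ 5
2 →τ 1 →σ 3
3 →τ 4 →σ 2
4 →τ 3 →σ 1
5 →τ 5 →σ 4

σ∘τ = [5 3 2 1 4]


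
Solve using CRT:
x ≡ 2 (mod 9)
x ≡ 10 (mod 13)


m₁ = 9, m₂ = 13, gcd = 1, so CRT applies. M = m₁·m₂ = 117
Let M₁ = M/m₁ = 13, M₂ = M/m₂ = 9
Find y₁ ≡ M₁⁻¹ (mod m₁): 13⁻¹ ≡ 7 (mod 9)
Find y₂ ≡ M₂⁻¹ (mod m₂): 9⁻¹ ≡ 3 (mod 13)
x = a₁·M₁·y₁ + a₂·M₂·y₂ = 2·13·7 + 10·9·3 = 452
Reduce mod 117: x ≡ 101
Check: 101 mod 9 = 2 ✓, 101 mod 13 = 10 ✓

x ≡ 101 (mod 117)


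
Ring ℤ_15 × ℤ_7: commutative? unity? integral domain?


Direct product ring; commutative with unity (1,1); but (1,0)·(0,1) = (0,0) gives zero divisors, so not an integral domain
Commutative: Yes
Integral domain: No
Has unity: Yes

ℤ_15 × ℤ_7: Commutative=Yes, Unity=Yes


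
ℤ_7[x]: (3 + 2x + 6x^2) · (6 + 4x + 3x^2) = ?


Expand and collect like terms; reduce coefficients mod 7:
x^0: 3·6 = 18 ≡ 4 (mod 7)
x^1: 3·4 + 2·6 = 24 ≡ 3 (mod 7)
x^2: 3·3 + 2·4 + 6·6 = 53 ≡ 4 (mod 7)
x^3: 2·3 + 6·4 = 30 ≡ 2 (mod 7)
x^4: 6·3 = 18 ≡ 4 (mod 7)
Result: 4 + 3x + 4x^2 + 2x^3 + 4x^4

f · g = 4 + 3x + 4x^2 + 2x^3 + 4x^4


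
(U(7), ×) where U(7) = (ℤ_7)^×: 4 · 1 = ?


Operation: multiplication mod 7
4 · 1 = (a × b) mod 7 with a = 4, b = 1

4 · 1 = 4


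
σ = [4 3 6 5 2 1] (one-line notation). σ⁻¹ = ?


To find σ⁻¹, swap domain and range:
σ(1) = 4 → σ⁻¹(4) = 1
σ(2) = 3 → σ⁻¹(3) = 2
σ(3) = 6 → σ⁻¹(6) = 3
σ(4) = 5 → σ⁻¹(5) = 4
σ(5) = 2 → σ⁻¹(2) = 5
σ(6) = 1 → σ⁻¹(1) = 6

σ⁻¹ = [6 5 2 1 4 3]


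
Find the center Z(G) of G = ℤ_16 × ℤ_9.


Z(G) = {g ∈ G | gx = xg for all x ∈ G}
Direct product of abelian groups is abelian, so Z(G) = G

Z(ℤ_16 × ℤ_9) = ℤ_16 × ℤ_9


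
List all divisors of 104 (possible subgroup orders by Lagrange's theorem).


Lagrange's theorem: |H| divides |G|
|G| = 104
Divisors of 104: 1, 2, 4, 8, 13, 26, 52, 104

Possible subgroup orders: {1, 2, 4, 8, 13, 26, 52, 104}


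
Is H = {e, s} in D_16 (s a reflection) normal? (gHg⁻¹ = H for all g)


H = {e, s} in D_16 (s a reflection)
r·s·r⁻¹ = sr⁻² ≠ s for n ≥ 3, so {e, s} is not closed under conjugation

No, not a normal subgroup


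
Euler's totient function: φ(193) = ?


Factor n: 193 = 193
φ(n) = n · ∏(1 - 1/p) over distinct primes p | n
φ(193) = 193 · (1 - 1/193) = 192

φ(193) = 192


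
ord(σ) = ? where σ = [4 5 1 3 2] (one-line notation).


Cycle decomposition: (1 4 3) (2 5)
Cycle lengths: 3, 2
Order = lcm(3, 2) = 6

ord(σ) = 6


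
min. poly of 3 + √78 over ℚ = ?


Let α = 3 + √78. Then α - 3 = √78, so (α - 3)² = 78, giving α² - 6α - 69 = 0. Degree 2 and α ∉ ℚ, so this is the minimal polynomial.

Minimal polynomial: x² - 6x - 69


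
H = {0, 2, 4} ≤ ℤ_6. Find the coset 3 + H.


3 + H = {3 + h (mod 6) : h ∈ H}
3+0=3, 3+2=5, 3+4=1
3 + H = {1, 3, 5} = 1 + H

3 + H = {1, 3, 5}


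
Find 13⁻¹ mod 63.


Use the extended Euclidean algorithm to write 1 = 13·s + 63·t; then s mod 63 is the inverse.
Euclidean algorithm:
  13 = 0·63 + 13
  63 = 4·13 + 11
  13 = 1·11 + 2
  11 = 5·2 + 1
  2 = 2·1 + 0
gcd(13,63) = 1
Back-substitution gives: 13·(-29) + 63·(6) = 1
So 13⁻¹ ≡ -29 ≡ 34 (mod 63)
Check: 13 × 34 = 442 ≡ 1 (mod 63) ✓

13⁻¹ ≡ 34 (mod 63)


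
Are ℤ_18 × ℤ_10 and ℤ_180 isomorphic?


Comparing ℤ_18 × ℤ_10 and ℤ_180:
gcd(18,10) = 2 ≠ 1. Max element order in ℤ_18×ℤ_10 is lcm(18,10) = 90 < 180, so it has no element of order 180

No, ℤ_18 × ℤ_10 ≇ ℤ_180


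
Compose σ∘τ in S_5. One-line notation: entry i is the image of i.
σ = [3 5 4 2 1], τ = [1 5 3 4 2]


σ∘τ: apply τ first, then σ
1 →τ 1 →σ 3
2 →τ 5 →σ 1
3 →τ 3 →σ 4
4 →τ 4 →σ 2
5 →τ 2 →σ 5

σ∘τ = [3 1 4 2 5]


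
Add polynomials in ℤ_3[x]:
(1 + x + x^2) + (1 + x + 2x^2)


Add coefficients mod 3:
x^0: 1 + 1 = 2 (mod 3)
x^1: 1 + 1 = 2 (mod 3)
x^2: 1 + 2 = 0 (mod 3)
Result: 2 + 2x

f + g = 2 + 2x


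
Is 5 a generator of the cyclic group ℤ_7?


g generates ℤ_n iff gcd(g, n) = 1
gcd(5, 7) = 1
Since gcd = 1, 5 is a generator.

Yes, 5 generates ℤ_7


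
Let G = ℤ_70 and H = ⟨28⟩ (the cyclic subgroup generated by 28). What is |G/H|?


|⟨28⟩| = n / gcd(28, 70) = 70 / 14 = 5
H is normal (ℤ_70 is abelian).
|G/H| = |G| / |H| = 70 / 5 = 14

|G/H| = 14


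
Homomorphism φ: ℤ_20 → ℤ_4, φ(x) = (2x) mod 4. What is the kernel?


Kernel = preimage of identity
ker(φ) = {x ∈ ℤ_20 : 2x ≡ 0 (mod 4)}. Since 4 | 20, φ is well-defined. The kernel is the cyclic subgroup ⟨2⟩ of ℤ_20 (order 10), i.e. {0, 2, 4, 6, 8, 10, 12, 14, 16, 18}

ker(φ) = {0, 2, 4, 6, 8, 10, 12, 14, 16, 18}


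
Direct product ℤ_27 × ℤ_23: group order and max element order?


|ℤ_27 × ℤ_23| = 27 × 23 = 621
Max element order = lcm(27,23) = 621
Cyclic? Yes (gcd=1)

|ℤ_27×ℤ_23| = 621, max element order = 621


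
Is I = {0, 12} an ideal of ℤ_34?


Check ideal conditions for I = {0, 12} in ℤ_34:
(1) I is an additive subgroup? No
(2) For r ∈ ℤ_34 and a ∈ I: r·a ∈ I? No  [counterexample: r=2, a=12, r·a mod 34 = 24 ∉ I]

No, I is not an ideal of ℤ_34


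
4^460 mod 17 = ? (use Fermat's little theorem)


Fermat's little theorem: if p is prime and gcd(a,p)=1, then a^(p-1) ≡ 1 (mod p)
p = 17 is prime, gcd(4,17) = 1
Reduce exponent: 460 mod 16 = 12
So 4^460 ≡ 4^12 (mod 17)
4^12 mod 17 = 1

4^460 ≡ 1 (mod 17)


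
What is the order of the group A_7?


|A_n| = n!/2 (even permutations)
|A_7| = 7!/2 = 5040/2 = 2520

|A_7| = 2520


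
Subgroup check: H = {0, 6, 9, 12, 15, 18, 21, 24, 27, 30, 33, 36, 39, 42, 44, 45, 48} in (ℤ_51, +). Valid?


Subgroup test for H = {0, 6, 9, 12, 15, 18, 21, 24, 27, 30, 33, 36, 39, 42, 44, 45, 48} in (ℤ_51, +):
(1) 0 ∈ H? Yes
(2) Closure: for all a,b ∈ H, (a+b) mod 51 ∈ H? No  [counterexample: 6 + 44 = 50 ∉ H]
(3) Inverses: for all a ∈ H, -a mod 51 ∈ H? No

No, H is not a subgroup of ℤ_51


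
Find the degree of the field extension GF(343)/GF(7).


GF(343) = GF(7^3), so the extension degree is 3

[GF(343)/GF(7)] = 3


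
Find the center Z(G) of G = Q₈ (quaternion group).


Z(G) = {g ∈ G | gx = xg for all x ∈ G}
In Q₈ = {±1, ±i, ±j, ±k}, only ±1 commute with every element

Z(Q₈ (quaternion group)) = {1, -1}


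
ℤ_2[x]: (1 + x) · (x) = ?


Expand and collect like terms; reduce coefficients mod 2:
x^0: 1·0 = 0 ≡ 0 (mod 2)
x^1: 1·1 + 1·0 = 1 ≡ 1 (mod 2)
x^2: 1·1 = 1 ≡ 1 (mod 2)
Result: x + x^2

f · g = x + x^2


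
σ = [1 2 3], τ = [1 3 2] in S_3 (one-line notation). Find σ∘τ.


σ∘τ: apply τ first, then σ
1 →τ 1 →σ 1
2 →τ 3 →σ 3
3 →τ 2 →σ 2

σ∘τ = [1 3 2]


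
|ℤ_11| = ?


ℤ_n has n elements.

|ℤ_11| = 11


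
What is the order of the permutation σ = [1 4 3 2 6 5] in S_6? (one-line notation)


Cycle decomposition: (2 4) (5 6)
Cycle lengths: 2, 2
Order = lcm(2, 2) = 2

ord(σ) = 2


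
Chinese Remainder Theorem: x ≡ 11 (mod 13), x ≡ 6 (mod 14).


m₁ = 13, m₂ = 14, gcd = 1, so CRT applies. M = m₁·m₂ = 182
Let M₁ = M/m₁ = 14, M₂ = M/m₂ = 13
Find y₁ ≡ M₁⁻¹ (mod m₁): 14⁻¹ ≡ 1 (mod 13)
Find y₂ ≡ M₂⁻¹ (mod m₂): 13⁻¹ ≡ 13 (mod 14)
x = a₁·M₁·y₁ + a₂·M₂·y₂ = 11·14·1 + 6·13·13 = 1168
Reduce mod 182: x ≡ 76
Check: 76 mod 13 = 11 ✓, 76 mod 14 = 6 ✓

x ≡ 76 (mod 182)


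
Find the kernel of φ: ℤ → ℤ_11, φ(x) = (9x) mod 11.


Kernel = preimage of identity
ker(φ) = {x ∈ ℤ : 9x ≡ 0 (mod 11)}. gcd(9,11) = 1, so 9x ≡ 0 (mod 11) ⟺ x ≡ 0 (mod 11/1 = 11). Hence ker(φ) = 11ℤ

ker(φ) = 11ℤ


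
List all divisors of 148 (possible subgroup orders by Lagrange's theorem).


Lagrange's theorem: |H| divides |G|
|G| = 148
Divisors of 148: 1, 2, 4, 37, 74, 148

Possible subgroup orders: {1, 2, 4, 37, 74, 148}


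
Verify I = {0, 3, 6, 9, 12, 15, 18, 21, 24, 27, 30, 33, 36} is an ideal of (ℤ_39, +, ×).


Check ideal conditions for I = {0, 3, 6, 9, 12, 15, 18, 21, 24, 27, 30, 33, 36} in ℤ_39:
(1) I is an additive subgroup? Yes
(2) For r ∈ ℤ_39 and a ∈ I: r·a ∈ I? Yes

Yes, I is an ideal of ℤ_39


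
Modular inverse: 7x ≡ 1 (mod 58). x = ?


Use the extended Euclidean algorithm to write 1 = 7·s + 58·t; then s mod 58 is the inverse.
Euclidean algorithm:
  7 = 0·58 + 7
  58 = 8·7 + 2
  7 = 3·2 + 1
  2 = 2·1 + 0
gcd(7,58) = 1
Back-substitution gives: 7·(25) + 58·(-3) = 1
So 7⁻¹ ≡ 25 ≡ 25 (mod 58)
Check: 7 × 25 = 175 ≡ 1 (mod 58) ✓

7⁻¹ ≡ 25 (mod 58)


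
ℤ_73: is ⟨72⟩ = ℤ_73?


g generates ℤ_n iff gcd(g, n) = 1
gcd(72, 73) = 1
Since gcd = 1, 72 is a generator.

Yes, 72 generates ℤ_73


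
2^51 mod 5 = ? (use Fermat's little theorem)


Fermat's little theorem: if p is prime and gcd(a,p)=1, then a^(p-1) ≡ 1 (mod p)
p = 5 is prime, gcd(2,5) = 1
Reduce exponent: 51 mod 4 = 3
So 2^51 ≡ 2^3 (mod 5)
2^3 mod 5 = 3

2^51 ≡ 3 (mod 5)


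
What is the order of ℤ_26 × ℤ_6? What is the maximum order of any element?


|ℤ_26 × ℤ_6| = 26 × 6 = 156
Max element order = lcm(26,6) = 78
Cyclic? No (gcd=2)

|ℤ_26×ℤ_6| = 156, max element order = 78
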